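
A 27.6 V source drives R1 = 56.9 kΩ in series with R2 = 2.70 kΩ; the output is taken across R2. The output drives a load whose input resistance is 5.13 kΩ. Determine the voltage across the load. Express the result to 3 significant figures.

The load sits in parallel with R2: R2‖R_L = (2.70 × 5.13) / (2.70 + 5.13) = 1.769 kΩ.
V_out = 27.6 × 1.769 / (56.9 + 1.769) = 27.6 × 1.769/58.67 = 0.832 V.

V_out ≈ 0.832 V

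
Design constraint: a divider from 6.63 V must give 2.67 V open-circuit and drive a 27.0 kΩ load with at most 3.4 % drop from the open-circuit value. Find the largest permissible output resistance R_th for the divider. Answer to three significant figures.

Loading drop = R_th/(R_th + R_L) ≤ 0.0340, so R_th ≤ R_L · ε/(1−ε) = 27.0 kΩ × 0.0340/0.9660 = 950 Ω.
(Any R1, R2 with R2/(R1+R2) = 0.403 and R1‖R2 ≤ 950 Ω will meet the spec.)

R_th ≤ 950 Ω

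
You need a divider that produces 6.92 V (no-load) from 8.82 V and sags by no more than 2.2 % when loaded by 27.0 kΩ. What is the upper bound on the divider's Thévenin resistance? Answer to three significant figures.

R_th ≤ 607 Ω

Loading drop = R_th/(R_th + R_L) ≤ 0.0220, so R_th ≤ R_L · ε/(1−ε) = 27.0 kΩ × 0.0220/0.9780 = 607 Ω.
(Any R1, R2 with R2/(R1+R2) = 0.785 and R1‖R2 ≤ 607 Ω will meet the spec.)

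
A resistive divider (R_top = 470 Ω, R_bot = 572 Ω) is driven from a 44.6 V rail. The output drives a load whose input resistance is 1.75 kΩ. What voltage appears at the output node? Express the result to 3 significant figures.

The load sits in parallel with R_bot: R_bot‖R_L = (572 × 1750) / (572 + 1750) = 431.1 Ω.
V_out = 44.6 × 431.1 / (470 + 431.1) = 44.6 × 431.1/901.1 = 21.3 V.
(Unloaded it would have been 24.5 V.)

V_out ≈ 21.3 V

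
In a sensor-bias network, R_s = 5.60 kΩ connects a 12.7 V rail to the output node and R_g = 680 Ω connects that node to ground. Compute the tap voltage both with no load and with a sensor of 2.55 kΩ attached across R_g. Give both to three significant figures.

Unloaded: 1.38 V; loaded: 1.11 V

Open-circuit: V = 12.7 × 680/(5600 + 680) = 1.38 V.
With the load, R_g becomes R_g‖R_L = 536.8 Ω, so V = 12.7 × 536.8/6137 = 1.11 V.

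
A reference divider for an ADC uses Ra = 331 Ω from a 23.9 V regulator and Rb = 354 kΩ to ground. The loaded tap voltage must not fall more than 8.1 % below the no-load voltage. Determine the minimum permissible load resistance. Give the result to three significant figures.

R_L(min) ≈ 3.75 kΩ

Output resistance R_th = Ra‖Rb = (331 × 354000)/354300 = 330.7 Ω.
The fractional drop is R_th/(R_th + R_L); requiring this ≤ 0.0810 gives R_L ≥ R_th(1/0.0810 − 1) = 330.7 × 11.35 = 3.75 kΩ.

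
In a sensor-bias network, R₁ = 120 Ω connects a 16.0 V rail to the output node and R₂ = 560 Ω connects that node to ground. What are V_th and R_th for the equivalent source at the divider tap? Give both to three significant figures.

V_th = 13.2 V, R_th = 98.8 Ω

V_th is the open-circuit tap voltage: 16.0 × 560/(120 + 560) = 13.2 V.
With the supply zeroed, R₁ and R₂ appear in parallel from the tap: R_th = R₁‖R₂ = (120 × 560)/680.0 = 98.8 Ω.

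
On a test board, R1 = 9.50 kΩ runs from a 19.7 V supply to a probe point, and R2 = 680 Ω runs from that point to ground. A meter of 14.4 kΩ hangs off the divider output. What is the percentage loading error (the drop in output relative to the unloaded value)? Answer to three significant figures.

4.22 %

The divider's output (Thévenin) resistance is R1‖R2 = 634.6 Ω.
Fractional drop under load = R_th/(R_th + R_L) = 634.6 / (634.6 + 14400) = 0.04221.
So the output falls by 4.22 %.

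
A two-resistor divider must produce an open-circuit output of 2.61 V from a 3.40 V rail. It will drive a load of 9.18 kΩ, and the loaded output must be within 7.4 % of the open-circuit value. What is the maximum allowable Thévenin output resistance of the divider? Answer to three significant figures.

R_th ≤ 734 Ω

Loading drop = R_th/(R_th + R_L) ≤ 0.0740, so R_th ≤ R_L · ε/(1−ε) = 9.18 kΩ × 0.0740/0.9260 = 734 Ω.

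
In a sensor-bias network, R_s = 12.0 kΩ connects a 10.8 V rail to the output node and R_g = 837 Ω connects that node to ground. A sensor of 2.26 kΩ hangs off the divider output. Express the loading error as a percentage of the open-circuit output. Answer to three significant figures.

25.7 %

The divider's output (Thévenin) resistance is R_s‖R_g = 782.4 Ω.
Fractional drop under load = R_th/(R_th + R_L) = 782.4 / (782.4 + 2260) = 0.2572.
So the output falls by 25.7 %.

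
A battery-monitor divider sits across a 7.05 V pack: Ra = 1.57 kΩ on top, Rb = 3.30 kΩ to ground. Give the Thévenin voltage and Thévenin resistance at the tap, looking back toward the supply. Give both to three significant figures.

V_th is the open-circuit tap voltage: 7.05 × 3.30/(1.57 + 3.30) = 4.78 V.
With the supply zeroed, Ra and Rb appear in parallel from the tap: R_th = Ra‖Rb = (1.57 × 3.30)/4.870 = 1.06 kΩ.

V_th = 4.78 V, R_th = 1.06 kΩ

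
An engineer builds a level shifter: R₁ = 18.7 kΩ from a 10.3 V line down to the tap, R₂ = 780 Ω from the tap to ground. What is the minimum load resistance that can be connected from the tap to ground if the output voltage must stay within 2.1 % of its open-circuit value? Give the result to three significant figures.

R_L(min) ≈ 34.9 kΩ

Output resistance R_th = R₁‖R₂ = (18700 × 780)/19480 = 748.8 Ω.
The fractional drop is R_th/(R_th + R_L); requiring this ≤ 0.0210 gives R_L ≥ R_th(1/0.0210 − 1) = 748.8 × 46.62 = 34.9 kΩ.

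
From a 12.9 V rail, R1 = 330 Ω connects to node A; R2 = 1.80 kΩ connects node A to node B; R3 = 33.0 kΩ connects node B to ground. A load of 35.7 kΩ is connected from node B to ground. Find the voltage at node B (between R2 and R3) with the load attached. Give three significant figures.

V ≈ 11.5 V

At node B, R3 is in parallel with the load: R3‖R_L = 17150 Ω.
Below node A the resistance is R2 + (R3‖R_L) = 18950 Ω, so V_A = 12.9 × 18950/19280 = 12.68 V.
Then V_B = V_A × (R3‖R_L)/(R2 + R3‖R_L) = 12.68 × 17150/18950 = 11.5 V.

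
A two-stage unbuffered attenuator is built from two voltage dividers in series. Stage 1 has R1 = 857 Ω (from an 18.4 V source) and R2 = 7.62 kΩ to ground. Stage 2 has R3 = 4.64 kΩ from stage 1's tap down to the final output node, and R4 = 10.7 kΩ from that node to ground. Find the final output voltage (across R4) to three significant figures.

V_out ≈ 11.0 V

Stage 2 presents R3+R4 = 15340 Ω as a load on stage 1's tap.
Stage 1's lower leg becomes R2‖(R3+R4) = 5091 Ω, so V_mid = 18.4 × 5091/5948 = 15.75 V.
Stage 2 is itself unloaded: V_out = V_mid × R4/(R3+R4) = 15.75 × 10700/15340 = 11.0 V.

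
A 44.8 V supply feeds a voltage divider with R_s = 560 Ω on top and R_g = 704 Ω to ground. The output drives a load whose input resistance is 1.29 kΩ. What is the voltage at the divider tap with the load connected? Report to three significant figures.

The load sits in parallel with R_g: R_g‖R_L = (704 × 1290) / (704 + 1290) = 455.4 Ω.
V_out = 44.8 × 455.4 / (560 + 455.4) = 44.8 × 455.4/1015 = 20.1 V.

V_out ≈ 20.1 V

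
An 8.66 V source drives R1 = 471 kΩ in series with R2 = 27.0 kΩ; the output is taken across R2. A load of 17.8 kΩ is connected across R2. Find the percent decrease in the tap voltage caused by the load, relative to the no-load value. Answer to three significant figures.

The divider's output (Thévenin) resistance is R1‖R2 = 25.54 kΩ.
Fractional drop under load = R_th/(R_th + R_L) = 25.54 / (25.54 + 17.8) = 0.5893.
So the output falls by 58.9 %.

58.9 %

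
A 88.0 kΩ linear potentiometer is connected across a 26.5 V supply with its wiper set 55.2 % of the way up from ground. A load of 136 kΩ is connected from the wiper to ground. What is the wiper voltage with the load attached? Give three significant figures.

V ≈ 12.6 V

The wiper splits the pot into (1−α)R = 39.42 kΩ above and αR = 48.58 kΩ below.
Lower section ‖ load = 35.79 kΩ.
V_wiper = 26.5 × 35.79/(39.42 + 35.79) = 12.6 V.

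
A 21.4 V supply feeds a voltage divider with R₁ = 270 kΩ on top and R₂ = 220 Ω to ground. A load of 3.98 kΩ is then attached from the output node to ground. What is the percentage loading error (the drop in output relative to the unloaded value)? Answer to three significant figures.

5.23 %

The divider's output (Thévenin) resistance is R₁‖R₂ = 219.8 Ω.
Fractional drop under load = R_th/(R_th + R_L) = 219.8 / (219.8 + 3980) = 0.05234.
So the output falls by 5.23 %.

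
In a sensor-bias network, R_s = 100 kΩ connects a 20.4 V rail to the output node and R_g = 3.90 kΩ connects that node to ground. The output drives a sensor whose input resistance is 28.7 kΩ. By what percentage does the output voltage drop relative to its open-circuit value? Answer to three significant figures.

Unloaded V = 20.4 × 3.90/103.9 = 0.76574 V.
Loaded: R_g‖R_L = 3.433 kΩ, giving V = 20.4 × 3.433/103.4 = 0.67717 V.
Drop = (0.76574 − 0.67717) / 0.76574 = 11.6 %.

11.6 %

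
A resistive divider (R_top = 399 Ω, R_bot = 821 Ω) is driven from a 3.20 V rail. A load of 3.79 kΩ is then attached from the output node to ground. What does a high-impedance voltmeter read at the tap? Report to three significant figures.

The load sits in parallel with R_bot: R_bot‖R_L = (821 × 3790) / (821 + 3790) = 674.8 Ω.
V_out = 3.20 × 674.8 / (399 + 674.8) = 3.20 × 674.8/1074 = 2.01 V.

V_out ≈ 2.01 V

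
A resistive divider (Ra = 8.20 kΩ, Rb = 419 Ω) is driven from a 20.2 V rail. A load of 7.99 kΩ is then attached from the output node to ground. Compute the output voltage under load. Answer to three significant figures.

The load sits in parallel with Rb: Rb‖R_L = (419 × 7990) / (419 + 7990) = 398.1 Ω.
V_out = 20.2 × 398.1 / (8200 + 398.1) = 20.2 × 398.1/8598 = 0.935 V.

V_out ≈ 0.935 V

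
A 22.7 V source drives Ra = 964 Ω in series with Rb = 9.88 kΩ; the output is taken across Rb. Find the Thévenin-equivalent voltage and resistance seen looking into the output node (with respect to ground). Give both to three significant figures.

V_th is the open-circuit tap voltage: 22.7 × 9880/(964 + 9880) = 20.7 V.
With the supply zeroed, Ra and Rb appear in parallel from the tap: R_th = Ra‖Rb = (964 × 9880)/10840 = 878 Ω.

V_th = 20.7 V, R_th = 878 Ω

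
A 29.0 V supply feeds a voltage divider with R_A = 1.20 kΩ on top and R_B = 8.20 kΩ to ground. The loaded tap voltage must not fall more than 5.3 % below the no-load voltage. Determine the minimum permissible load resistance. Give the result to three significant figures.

Output resistance R_th = R_A‖R_B = (1.20 × 8.20)/9.400 = 1.047 kΩ.
The fractional drop is R_th/(R_th + R_L); requiring this ≤ 0.0530 gives R_L ≥ R_th(1/0.0530 − 1) = 1.047 × 17.87 = 18.7 kΩ.

R_L(min) ≈ 18.7 kΩ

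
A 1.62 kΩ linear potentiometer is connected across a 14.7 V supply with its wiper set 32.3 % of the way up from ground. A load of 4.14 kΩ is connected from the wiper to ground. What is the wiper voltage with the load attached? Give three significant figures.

The wiper splits the pot into (1−α)R = 1097 Ω above and αR = 523.3 Ω below.
Lower section ‖ load = 464.5 Ω.
V_wiper = 14.7 × 464.5/(1097 + 464.5) = 4.37 V.

V ≈ 4.37 V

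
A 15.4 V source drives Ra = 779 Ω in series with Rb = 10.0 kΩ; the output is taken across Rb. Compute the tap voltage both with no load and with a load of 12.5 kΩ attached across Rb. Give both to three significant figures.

Open-circuit: V = 15.4 × 10000/(779 + 10000) = 14.3 V.
With the load, Rb becomes Rb‖R_L = 5556 Ω, so V = 15.4 × 5556/6335 = 13.5 V.

Unloaded: 14.3 V; loaded: 13.5 V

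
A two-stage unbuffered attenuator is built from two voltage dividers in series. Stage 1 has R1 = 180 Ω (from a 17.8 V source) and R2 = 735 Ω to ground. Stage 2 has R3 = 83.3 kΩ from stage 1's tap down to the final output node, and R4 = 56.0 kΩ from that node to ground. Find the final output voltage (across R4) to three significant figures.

Stage 2 presents R3+R4 = 139300 Ω as a load on stage 1's tap.
Stage 1's lower leg becomes R2‖(R3+R4) = 731.1 Ω, so V_mid = 17.8 × 731.1/911.1 = 14.28 V.
Stage 2 is itself unloaded: V_out = V_mid × R4/(R3+R4) = 14.28 × 56000/139300 = 5.74 V.

V_out ≈ 5.74 V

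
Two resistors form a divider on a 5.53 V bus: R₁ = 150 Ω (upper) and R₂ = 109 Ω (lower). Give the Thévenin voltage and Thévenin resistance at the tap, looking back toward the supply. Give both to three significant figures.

V_th = 2.33 V, R_th = 63.1 Ω

V_th is the open-circuit tap voltage: 5.53 × 109/(150 + 109) = 2.33 V.
With the supply zeroed, R₁ and R₂ appear in parallel from the tap: R_th = R₁‖R₂ = (150 × 109)/259.0 = 63.1 Ω.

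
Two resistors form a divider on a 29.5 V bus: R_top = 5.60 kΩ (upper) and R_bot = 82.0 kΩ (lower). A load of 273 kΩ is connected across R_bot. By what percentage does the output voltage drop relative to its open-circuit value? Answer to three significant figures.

The divider's output (Thévenin) resistance is R_top‖R_bot = 5.242 kΩ.
Fractional drop under load = R_th/(R_th + R_L) = 5.242 / (5.242 + 273) = 0.01884.
So the output falls by 1.88 %.

1.88 %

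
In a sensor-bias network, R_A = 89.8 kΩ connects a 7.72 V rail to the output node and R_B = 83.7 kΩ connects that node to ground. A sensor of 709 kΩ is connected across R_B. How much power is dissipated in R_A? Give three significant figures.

P ≈ 0.197 mW

Total resistance from the source is R_A + (R_B‖R_L) = 164.7 kΩ, so I = 7.72/164.7 kΩ = 0.04688 mA.
P = I²·R_A = (0.04688 mA)² × 89.8 kΩ = 0.197 mW.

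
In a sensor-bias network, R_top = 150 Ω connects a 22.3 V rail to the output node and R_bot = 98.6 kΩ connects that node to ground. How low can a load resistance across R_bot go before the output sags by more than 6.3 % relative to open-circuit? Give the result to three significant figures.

R_L(min) ≈ 2.23 kΩ

Output resistance R_th = R_top‖R_bot = (150 × 98600)/98750 = 149.8 Ω.
The fractional drop is R_th/(R_th + R_L); requiring this ≤ 0.0630 gives R_L ≥ R_th(1/0.0630 − 1) = 149.8 × 14.87 = 2.23 kΩ.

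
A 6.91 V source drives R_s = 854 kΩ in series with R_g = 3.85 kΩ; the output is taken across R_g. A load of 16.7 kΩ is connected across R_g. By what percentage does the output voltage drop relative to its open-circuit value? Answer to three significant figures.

18.7 %

The divider's output (Thévenin) resistance is R_s‖R_g = 3.833 kΩ.
Fractional drop under load = R_th/(R_th + R_L) = 3.833 / (3.833 + 16.7) = 0.1867.
So the output falls by 18.7 %.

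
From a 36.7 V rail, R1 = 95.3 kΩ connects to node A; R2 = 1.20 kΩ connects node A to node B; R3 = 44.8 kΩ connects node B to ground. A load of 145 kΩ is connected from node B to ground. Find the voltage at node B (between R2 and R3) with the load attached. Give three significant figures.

V ≈ 9.61 V

At node B, R3 is in parallel with the load: R3‖R_L = 34.23 kΩ.
Below node A the resistance is R2 + (R3‖R_L) = 35.43 kΩ, so V_A = 36.7 × 35.43/130.7 = 9.945 V.
Then V_B = V_A × (R3‖R_L)/(R2 + R3‖R_L) = 9.945 × 34.23/35.43 = 9.61 V.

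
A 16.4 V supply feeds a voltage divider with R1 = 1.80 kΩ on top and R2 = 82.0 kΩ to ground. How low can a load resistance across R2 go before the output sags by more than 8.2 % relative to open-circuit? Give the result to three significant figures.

R_L(min) ≈ 19.7 kΩ

Output resistance R_th = R1‖R2 = (1.80 × 82.0)/83.80 = 1.761 kΩ.
The fractional drop is R_th/(R_th + R_L); requiring this ≤ 0.0820 gives R_L ≥ R_th(1/0.0820 − 1) = 1.761 × 11.20 = 19.7 kΩ.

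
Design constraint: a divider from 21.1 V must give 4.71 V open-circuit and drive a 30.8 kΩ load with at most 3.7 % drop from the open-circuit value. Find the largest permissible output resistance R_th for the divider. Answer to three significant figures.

Loading drop = R_th/(R_th + R_L) ≤ 0.0370, so R_th ≤ R_L · ε/(1−ε) = 30.8 kΩ × 0.0370/0.9630 = 1.18 kΩ.
(Any R1, R2 with R2/(R1+R2) = 0.223 and R1‖R2 ≤ 1.18 kΩ will meet the spec.)

R_th ≤ 1.18 kΩ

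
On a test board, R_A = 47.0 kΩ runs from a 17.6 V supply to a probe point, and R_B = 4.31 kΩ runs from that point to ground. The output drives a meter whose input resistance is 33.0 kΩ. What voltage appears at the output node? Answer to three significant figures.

V_out ≈ 1.32 V

The load sits in parallel with R_B: R_B‖R_L = (4.31 × 33.0) / (4.31 + 33.0) = 3.812 kΩ.
V_out = 17.6 × 3.812 / (47.0 + 3.812) = 17.6 × 3.812/50.81 = 1.32 V.
(Unloaded it would have been 1.48 V.)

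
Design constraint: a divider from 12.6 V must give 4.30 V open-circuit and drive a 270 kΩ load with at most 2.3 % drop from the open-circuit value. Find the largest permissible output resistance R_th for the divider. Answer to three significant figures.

Loading drop = R_th/(R_th + R_L) ≤ 0.0230, so R_th ≤ R_L · ε/(1−ε) = 270 kΩ × 0.0230/0.9770 = 6.36 kΩ.

R_th ≤ 6.36 kΩ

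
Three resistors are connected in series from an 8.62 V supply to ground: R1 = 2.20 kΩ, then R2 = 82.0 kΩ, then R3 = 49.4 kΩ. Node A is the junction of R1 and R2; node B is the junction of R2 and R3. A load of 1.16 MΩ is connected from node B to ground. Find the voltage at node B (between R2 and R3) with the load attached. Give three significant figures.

At node B, R3 is in parallel with the load: R3‖R_L = 47.38 kΩ.
Below node A the resistance is R2 + (R3‖R_L) = 129.4 kΩ, so V_A = 8.62 × 129.4/131.6 = 8.476 V.
Then V_B = V_A × (R3‖R_L)/(R2 + R3‖R_L) = 8.476 × 47.38/129.4 = 3.10 V.

V ≈ 3.10 V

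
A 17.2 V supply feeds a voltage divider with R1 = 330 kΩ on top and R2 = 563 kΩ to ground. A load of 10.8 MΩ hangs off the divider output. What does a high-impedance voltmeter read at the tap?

The load sits in parallel with R2: R2‖R_L = (563 × 10800) / (563 + 10800) = 535.1 kΩ.
V_out = 17.2 × 535.1 / (330 + 535.1) = 17.2 × 535.1/865.1 = 10.6 V.

V_out ≈ 10.6 V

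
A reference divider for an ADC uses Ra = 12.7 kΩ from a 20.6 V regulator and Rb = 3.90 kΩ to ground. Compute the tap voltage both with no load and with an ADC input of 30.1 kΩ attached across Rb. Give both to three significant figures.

Unloaded: 4.84 V; loaded: 4.40 V

Open-circuit: V = 20.6 × 3.90/(12.7 + 3.90) = 4.84 V.
With the load, Rb becomes Rb‖R_L = 3.453 kΩ, so V = 20.6 × 3.453/16.15 = 4.40 V.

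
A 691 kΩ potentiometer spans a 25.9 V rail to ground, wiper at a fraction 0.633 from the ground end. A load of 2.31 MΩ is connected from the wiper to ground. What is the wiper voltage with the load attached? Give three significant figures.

The wiper splits the pot into (1−α)R = 253.6 kΩ above and αR = 437.4 kΩ below.
Lower section ‖ load = 367.8 kΩ.
V_wiper = 25.9 × 367.8/(253.6 + 367.8) = 15.3 V.

V ≈ 15.3 V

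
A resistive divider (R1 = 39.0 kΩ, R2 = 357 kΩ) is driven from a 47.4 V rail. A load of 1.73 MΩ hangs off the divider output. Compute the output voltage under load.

The load sits in parallel with R2: R2‖R_L = (357 × 1730) / (357 + 1730) = 295.9 kΩ.
V_out = 47.4 × 295.9 / (39.0 + 295.9) = 47.4 × 295.9/334.9 = 41.9 V.

V_out ≈ 41.9 V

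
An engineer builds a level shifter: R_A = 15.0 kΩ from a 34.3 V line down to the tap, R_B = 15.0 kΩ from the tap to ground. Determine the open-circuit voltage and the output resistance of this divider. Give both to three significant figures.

V_th = 17.1 V, R_th = 7.50 kΩ

V_th is the open-circuit tap voltage: 34.3 × 15.0/(15.0 + 15.0) = 17.1 V.
With the supply zeroed, R_A and R_B appear in parallel from the tap: R_th = R_A‖R_B = (15.0 × 15.0)/30.00 = 7.50 kΩ.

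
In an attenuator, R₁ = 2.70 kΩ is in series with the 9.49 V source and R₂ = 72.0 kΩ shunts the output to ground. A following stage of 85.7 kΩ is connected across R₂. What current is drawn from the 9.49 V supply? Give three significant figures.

I ≈ 0.227 mA

R₂‖R_L = 39.13 kΩ, so the source sees R₁ + R₂‖R_L = 41.83 kΩ.
I = 9.49 V / 41.83 kΩ = 0.227 mA.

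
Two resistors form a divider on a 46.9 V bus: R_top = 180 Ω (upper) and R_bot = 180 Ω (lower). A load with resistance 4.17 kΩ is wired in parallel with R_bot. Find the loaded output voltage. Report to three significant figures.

The load sits in parallel with R_bot: R_bot‖R_L = (180 × 4170) / (180 + 4170) = 172.6 Ω.
V_out = 46.9 × 172.6 / (180 + 172.6) = 46.9 × 172.6/352.6 = 23.0 V.

V_out ≈ 23.0 V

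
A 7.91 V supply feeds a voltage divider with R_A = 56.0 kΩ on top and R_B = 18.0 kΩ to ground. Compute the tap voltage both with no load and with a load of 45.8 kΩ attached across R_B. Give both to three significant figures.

Open-circuit: V = 7.91 × 18.0/(56.0 + 18.0) = 1.92 V.
With the load, R_B becomes R_B‖R_L = 12.92 kΩ, so V = 7.91 × 12.92/68.92 = 1.48 V.

Unloaded: 1.92 V; loaded: 1.48 V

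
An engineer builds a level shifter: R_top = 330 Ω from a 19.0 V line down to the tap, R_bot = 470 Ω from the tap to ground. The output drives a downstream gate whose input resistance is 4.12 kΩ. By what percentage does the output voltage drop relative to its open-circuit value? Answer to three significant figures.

The divider's output (Thévenin) resistance is R_top‖R_bot = 193.9 Ω.
Fractional drop under load = R_th/(R_th + R_L) = 193.9 / (193.9 + 4120) = 0.04494.
So the output falls by 4.49 %.

4.49 %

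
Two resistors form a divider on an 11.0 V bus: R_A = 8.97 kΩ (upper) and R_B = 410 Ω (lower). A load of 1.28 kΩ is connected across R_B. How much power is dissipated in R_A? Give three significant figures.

Total resistance from the source is R_A + (R_B‖R_L) = 9281 Ω, so I = 11.0/9281 Ω = 1.185 mA.
P = I²·R_A = (1.185 mA)² × 8.97 kΩ = 12.6 mW.

P ≈ 12.6 mW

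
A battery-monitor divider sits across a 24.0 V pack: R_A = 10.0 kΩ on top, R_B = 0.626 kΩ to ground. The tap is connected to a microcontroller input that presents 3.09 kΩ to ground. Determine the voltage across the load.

The load sits in parallel with R_B: R_B‖R_L = (626 × 3090) / (626 + 3090) = 520.5 Ω.
V_out = 24.0 × 520.5 / (10000 + 520.5) = 24.0 × 520.5/10520 = 1.19 V.

V_out ≈ 1.19 V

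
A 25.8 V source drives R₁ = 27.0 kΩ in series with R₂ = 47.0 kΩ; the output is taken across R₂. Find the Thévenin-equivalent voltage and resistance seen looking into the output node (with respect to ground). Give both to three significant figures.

V_th = 16.4 V, R_th = 17.1 kΩ

V_th is the open-circuit tap voltage: 25.8 × 47.0/(27.0 + 47.0) = 16.4 V.
With the supply zeroed, R₁ and R₂ appear in parallel from the tap: R_th = R₁‖R₂ = (27.0 × 47.0)/74.00 = 17.1 kΩ.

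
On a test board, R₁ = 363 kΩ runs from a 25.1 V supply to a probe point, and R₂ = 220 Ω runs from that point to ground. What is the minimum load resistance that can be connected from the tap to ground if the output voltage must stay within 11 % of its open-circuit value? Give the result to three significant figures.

R_L(min) ≈ 1.78 kΩ

Output resistance R_th = R₁‖R₂ = (363000 × 220)/363200 = 219.9 Ω.
The fractional drop is R_th/(R_th + R_L); requiring this ≤ 0.110 gives R_L ≥ R_th(1/0.110 − 1) = 219.9 × 8.091 = 1.78 kΩ.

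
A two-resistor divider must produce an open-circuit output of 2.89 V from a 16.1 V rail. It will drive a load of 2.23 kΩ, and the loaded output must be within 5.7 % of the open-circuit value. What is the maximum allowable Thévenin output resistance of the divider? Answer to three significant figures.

R_th ≤ 135 Ω

Loading drop = R_th/(R_th + R_L) ≤ 0.0570, so R_th ≤ R_L · ε/(1−ε) = 2.23 kΩ × 0.0570/0.9430 = 135 Ω.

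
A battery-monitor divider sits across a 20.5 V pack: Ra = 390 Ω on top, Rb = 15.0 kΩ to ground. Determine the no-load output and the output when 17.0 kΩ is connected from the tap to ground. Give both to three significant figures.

Unloaded: 20.0 V; loaded: 19.5 V

Open-circuit: V = 20.5 × 15000/(390 + 15000) = 20.0 V.
With the load, Rb becomes Rb‖R_L = 7969 Ω, so V = 20.5 × 7969/8359 = 19.5 V.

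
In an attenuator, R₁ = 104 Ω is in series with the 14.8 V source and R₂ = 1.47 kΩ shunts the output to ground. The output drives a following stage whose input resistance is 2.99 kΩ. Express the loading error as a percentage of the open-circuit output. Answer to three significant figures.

The divider's output (Thévenin) resistance is R₁‖R₂ = 97.13 Ω.
Fractional drop under load = R_th/(R_th + R_L) = 97.13 / (97.13 + 2990) = 0.03146.
So the output falls by 3.15 %.

3.15 %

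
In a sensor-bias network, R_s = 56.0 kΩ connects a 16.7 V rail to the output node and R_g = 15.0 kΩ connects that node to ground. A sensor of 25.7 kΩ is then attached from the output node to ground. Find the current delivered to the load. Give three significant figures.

I_L ≈ 0.0940 mA

R_g‖R_L = 9.472 kΩ; V_out = 16.7 × 9.472/65.47 = 2.416 V.
I_L = V_out / R_L = 2.416 / 25.7 kΩ = 0.0940 mA.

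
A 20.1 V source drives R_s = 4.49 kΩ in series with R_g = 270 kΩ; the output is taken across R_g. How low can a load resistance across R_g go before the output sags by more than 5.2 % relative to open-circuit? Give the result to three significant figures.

R_L(min) ≈ 80.5 kΩ

Output resistance R_th = R_s‖R_g = (4.49 × 270)/274.5 = 4.417 kΩ.
The fractional drop is R_th/(R_th + R_L); requiring this ≤ 0.0520 gives R_L ≥ R_th(1/0.0520 − 1) = 4.417 × 18.23 = 80.5 kΩ.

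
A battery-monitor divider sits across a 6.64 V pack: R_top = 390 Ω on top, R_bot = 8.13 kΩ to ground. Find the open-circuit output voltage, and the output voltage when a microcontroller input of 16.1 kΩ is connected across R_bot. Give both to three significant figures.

Unloaded: 6.34 V; loaded: 6.19 V

Open-circuit: V = 6.64 × 8130/(390 + 8130) = 6.34 V.
With the load, R_bot becomes R_bot‖R_L = 5402 Ω, so V = 6.64 × 5402/5792 = 6.19 V.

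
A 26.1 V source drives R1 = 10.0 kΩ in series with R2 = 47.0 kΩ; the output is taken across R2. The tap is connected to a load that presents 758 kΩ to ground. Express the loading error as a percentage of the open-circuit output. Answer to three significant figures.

The divider's output (Thévenin) resistance is R1‖R2 = 8.246 kΩ.
Fractional drop under load = R_th/(R_th + R_L) = 8.246 / (8.246 + 758) = 0.01076.
So the output falls by 1.08 %.

1.08 %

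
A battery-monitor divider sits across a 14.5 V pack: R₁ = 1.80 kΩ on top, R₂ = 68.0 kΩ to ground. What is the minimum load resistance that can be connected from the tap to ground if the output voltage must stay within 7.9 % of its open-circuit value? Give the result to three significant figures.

R_L(min) ≈ 20.4 kΩ

Output resistance R_th = R₁‖R₂ = (1.80 × 68.0)/69.80 = 1.754 kΩ.
The fractional drop is R_th/(R_th + R_L); requiring this ≤ 0.0790 gives R_L ≥ R_th(1/0.0790 − 1) = 1.754 × 11.66 = 20.4 kΩ.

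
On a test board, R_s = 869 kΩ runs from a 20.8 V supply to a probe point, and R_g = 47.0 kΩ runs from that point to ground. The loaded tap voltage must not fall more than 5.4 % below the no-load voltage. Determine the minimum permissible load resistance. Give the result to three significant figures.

R_L(min) ≈ 781 kΩ

Output resistance R_th = R_s‖R_g = (869 × 47.0)/916.0 = 44.59 kΩ.
The fractional drop is R_th/(R_th + R_L); requiring this ≤ 0.0540 gives R_L ≥ R_th(1/0.0540 − 1) = 44.59 × 17.52 = 781 kΩ.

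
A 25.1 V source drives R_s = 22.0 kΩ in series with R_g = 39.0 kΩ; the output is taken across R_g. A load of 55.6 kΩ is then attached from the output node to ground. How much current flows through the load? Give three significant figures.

I_L ≈ 0.230 mA

R_g‖R_L = 22.92 kΩ; V_out = 25.1 × 22.92/44.92 = 12.81 V.
I_L = V_out / R_L = 12.81 / 55.6 kΩ = 0.230 mA.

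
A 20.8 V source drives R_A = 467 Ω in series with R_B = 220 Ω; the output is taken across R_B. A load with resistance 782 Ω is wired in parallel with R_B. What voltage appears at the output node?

V_out ≈ 5.59 V

The load sits in parallel with R_B: R_B‖R_L = (220 × 782) / (220 + 782) = 171.7 Ω.
V_out = 20.8 × 171.7 / (467 + 171.7) = 20.8 × 171.7/638.7 = 5.59 V.
(Unloaded it would have been 6.66 V.)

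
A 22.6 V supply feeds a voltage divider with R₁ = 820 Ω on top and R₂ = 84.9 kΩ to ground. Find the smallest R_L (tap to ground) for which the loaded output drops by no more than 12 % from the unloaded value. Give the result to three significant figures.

R_L(min) ≈ 5.96 kΩ

Output resistance R_th = R₁‖R₂ = (820 × 84900)/85720 = 812.2 Ω.
The fractional drop is R_th/(R_th + R_L); requiring this ≤ 0.120 gives R_L ≥ R_th(1/0.120 − 1) = 812.2 × 7.333 = 5.96 kΩ.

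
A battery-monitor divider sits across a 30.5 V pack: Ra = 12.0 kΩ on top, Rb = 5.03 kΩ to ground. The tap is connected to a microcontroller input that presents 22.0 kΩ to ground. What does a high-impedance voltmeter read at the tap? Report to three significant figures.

The load sits in parallel with Rb: Rb‖R_L = (5.03 × 22.0) / (5.03 + 22.0) = 4.094 kΩ.
V_out = 30.5 × 4.094 / (12.0 + 4.094) = 30.5 × 4.094/16.09 = 7.76 V.

V_out ≈ 7.76 V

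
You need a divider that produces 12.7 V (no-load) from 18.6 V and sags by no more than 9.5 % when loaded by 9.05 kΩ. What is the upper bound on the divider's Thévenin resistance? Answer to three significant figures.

R_th ≤ 950 Ω

Loading drop = R_th/(R_th + R_L) ≤ 0.0950, so R_th ≤ R_L · ε/(1−ε) = 9.05 kΩ × 0.0950/0.9050 = 950 Ω.
(Any R1, R2 with R2/(R1+R2) = 0.683 and R1‖R2 ≤ 950 Ω will meet the spec.)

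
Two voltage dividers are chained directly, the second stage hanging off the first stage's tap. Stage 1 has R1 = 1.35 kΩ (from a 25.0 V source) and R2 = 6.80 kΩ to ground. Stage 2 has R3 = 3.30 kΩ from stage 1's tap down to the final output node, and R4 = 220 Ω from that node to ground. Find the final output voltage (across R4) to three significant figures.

Stage 2 presents R3+R4 = 3520 Ω as a load on stage 1's tap.
Stage 1's lower leg becomes R2‖(R3+R4) = 2319 Ω, so V_mid = 25.0 × 2319/3669 = 15.80 V.
Stage 2 is itself unloaded: V_out = V_mid × R4/(R3+R4) = 15.80 × 220/3520 = 0.988 V.

V_out ≈ 0.988 V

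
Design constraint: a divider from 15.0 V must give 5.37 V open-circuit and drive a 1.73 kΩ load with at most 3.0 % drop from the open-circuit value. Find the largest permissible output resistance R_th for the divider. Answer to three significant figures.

Loading drop = R_th/(R_th + R_L) ≤ 0.0300, so R_th ≤ R_L · ε/(1−ε) = 1.73 kΩ × 0.0300/0.9700 = 53.5 Ω.
(Any R1, R2 with R2/(R1+R2) = 0.358 and R1‖R2 ≤ 53.5 Ω will meet the spec.)

R_th ≤ 53.5 Ω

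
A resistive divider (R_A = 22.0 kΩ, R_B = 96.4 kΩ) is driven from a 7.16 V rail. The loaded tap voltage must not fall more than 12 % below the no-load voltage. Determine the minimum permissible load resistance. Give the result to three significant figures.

Output resistance R_th = R_A‖R_B = (22.0 × 96.4)/118.4 = 17.91 kΩ.
The fractional drop is R_th/(R_th + R_L); requiring this ≤ 0.120 gives R_L ≥ R_th(1/0.120 − 1) = 17.91 × 7.333 = 131 kΩ.

R_L(min) ≈ 131 kΩ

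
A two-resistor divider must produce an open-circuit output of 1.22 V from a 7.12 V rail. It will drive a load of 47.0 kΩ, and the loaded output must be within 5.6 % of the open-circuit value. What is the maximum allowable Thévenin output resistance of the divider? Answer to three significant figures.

Loading drop = R_th/(R_th + R_L) ≤ 0.0560, so R_th ≤ R_L · ε/(1−ε) = 47.0 kΩ × 0.0560/0.9440 = 2.79 kΩ.

R_th ≤ 2.79 kΩ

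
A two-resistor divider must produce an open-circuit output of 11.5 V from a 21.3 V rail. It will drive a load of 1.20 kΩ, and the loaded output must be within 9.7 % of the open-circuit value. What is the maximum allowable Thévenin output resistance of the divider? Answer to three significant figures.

R_th ≤ 129 Ω

Loading drop = R_th/(R_th + R_L) ≤ 0.0970, so R_th ≤ R_L · ε/(1−ε) = 1.20 kΩ × 0.0970/0.9030 = 129 Ω.
(Any R1, R2 with R2/(R1+R2) = 0.540 and R1‖R2 ≤ 129 Ω will meet the spec.)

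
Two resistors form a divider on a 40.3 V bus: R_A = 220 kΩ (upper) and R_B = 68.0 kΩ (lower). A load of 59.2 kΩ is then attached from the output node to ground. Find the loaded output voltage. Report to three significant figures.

V_out ≈ 5.07 V

The load sits in parallel with R_B: R_B‖R_L = (68.0 × 59.2) / (68.0 + 59.2) = 31.65 kΩ.
V_out = 40.3 × 31.65 / (220 + 31.65) = 40.3 × 31.65/251.6 = 5.07 V.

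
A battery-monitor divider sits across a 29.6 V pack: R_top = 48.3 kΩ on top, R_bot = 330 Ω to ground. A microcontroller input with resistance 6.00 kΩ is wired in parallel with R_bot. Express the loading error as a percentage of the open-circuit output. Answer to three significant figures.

The divider's output (Thévenin) resistance is R_top‖R_bot = 327.8 Ω.
Fractional drop under load = R_th/(R_th + R_L) = 327.8 / (327.8 + 6000) = 0.05180.
So the output falls by 5.18 %.

5.18 %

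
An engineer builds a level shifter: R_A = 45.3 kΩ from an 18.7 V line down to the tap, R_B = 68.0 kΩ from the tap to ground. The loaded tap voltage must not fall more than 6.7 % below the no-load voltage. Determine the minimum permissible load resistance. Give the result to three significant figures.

R_L(min) ≈ 379 kΩ

Output resistance R_th = R_A‖R_B = (45.3 × 68.0)/113.3 = 27.19 kΩ.
The fractional drop is R_th/(R_th + R_L); requiring this ≤ 0.0670 gives R_L ≥ R_th(1/0.0670 − 1) = 27.19 × 13.93 = 379 kΩ.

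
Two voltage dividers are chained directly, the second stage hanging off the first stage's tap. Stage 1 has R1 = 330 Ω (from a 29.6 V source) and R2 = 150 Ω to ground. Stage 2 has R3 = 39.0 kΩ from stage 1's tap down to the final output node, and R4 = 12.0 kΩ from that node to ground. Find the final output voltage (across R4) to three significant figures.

Stage 2 presents R3+R4 = 51000 Ω as a load on stage 1's tap.
Stage 1's lower leg becomes R2‖(R3+R4) = 149.6 Ω, so V_mid = 29.6 × 149.6/479.6 = 9.231 V.
Stage 2 is itself unloaded: V_out = V_mid × R4/(R3+R4) = 9.231 × 12000/51000 = 2.17 V.

V_out ≈ 2.17 V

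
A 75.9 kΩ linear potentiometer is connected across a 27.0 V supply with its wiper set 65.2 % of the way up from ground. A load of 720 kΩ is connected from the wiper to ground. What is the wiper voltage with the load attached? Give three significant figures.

V ≈ 17.2 V

The wiper splits the pot into (1−α)R = 26.41 kΩ above and αR = 49.49 kΩ below.
Lower section ‖ load = 46.30 kΩ.
V_wiper = 27.0 × 46.30/(26.41 + 46.30) = 17.2 V.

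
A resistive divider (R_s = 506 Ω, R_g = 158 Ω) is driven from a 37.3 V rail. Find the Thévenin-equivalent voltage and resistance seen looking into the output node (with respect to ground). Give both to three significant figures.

V_th = 8.88 V, R_th = 120 Ω

V_th is the open-circuit tap voltage: 37.3 × 158/(506 + 158) = 8.88 V.
With the supply zeroed, R_s and R_g appear in parallel from the tap: R_th = R_s‖R_g = (506 × 158)/664.0 = 120 Ω.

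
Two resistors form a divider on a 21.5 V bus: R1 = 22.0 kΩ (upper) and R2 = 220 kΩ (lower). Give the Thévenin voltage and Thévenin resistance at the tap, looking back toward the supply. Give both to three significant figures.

V_th is the open-circuit tap voltage: 21.5 × 220/(22.0 + 220) = 19.5 V.
With the supply zeroed, R1 and R2 appear in parallel from the tap: R_th = R1‖R2 = (22.0 × 220)/242.0 = 20.0 kΩ.

V_th = 19.5 V, R_th = 20.0 kΩ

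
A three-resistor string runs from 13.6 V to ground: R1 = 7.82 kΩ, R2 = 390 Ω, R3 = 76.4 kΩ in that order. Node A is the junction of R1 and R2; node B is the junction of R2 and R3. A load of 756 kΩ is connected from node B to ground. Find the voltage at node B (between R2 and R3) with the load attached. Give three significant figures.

At node B, R3 is in parallel with the load: R3‖R_L = 69390 Ω.
Below node A the resistance is R2 + (R3‖R_L) = 69780 Ω, so V_A = 13.6 × 69780/77600 = 12.23 V.
Then V_B = V_A × (R3‖R_L)/(R2 + R3‖R_L) = 12.23 × 69390/69780 = 12.2 V.

V ≈ 12.2 V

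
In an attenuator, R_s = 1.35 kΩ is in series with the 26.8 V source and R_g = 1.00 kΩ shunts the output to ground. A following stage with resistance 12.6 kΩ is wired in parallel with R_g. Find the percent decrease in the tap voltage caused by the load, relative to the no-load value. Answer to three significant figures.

4.36 %

The divider's output (Thévenin) resistance is R_s‖R_g = 0.5745 kΩ.
Fractional drop under load = R_th/(R_th + R_L) = 0.5745 / (0.5745 + 12.6) = 0.04360.
So the output falls by 4.36 %.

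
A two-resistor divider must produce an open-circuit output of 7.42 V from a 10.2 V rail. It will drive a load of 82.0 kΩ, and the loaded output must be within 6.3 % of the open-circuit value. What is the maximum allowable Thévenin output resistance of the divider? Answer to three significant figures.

Loading drop = R_th/(R_th + R_L) ≤ 0.0630, so R_th ≤ R_L · ε/(1−ε) = 82.0 kΩ × 0.0630/0.9370 = 5.51 kΩ.
(Any R1, R2 with R2/(R1+R2) = 0.727 and R1‖R2 ≤ 5.51 kΩ will meet the spec.)

R_th ≤ 5.51 kΩ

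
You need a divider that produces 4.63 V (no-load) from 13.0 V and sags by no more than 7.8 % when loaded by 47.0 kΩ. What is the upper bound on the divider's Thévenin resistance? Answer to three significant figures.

R_th ≤ 3.98 kΩ

Loading drop = R_th/(R_th + R_L) ≤ 0.0780, so R_th ≤ R_L · ε/(1−ε) = 47.0 kΩ × 0.0780/0.9220 = 3.98 kΩ.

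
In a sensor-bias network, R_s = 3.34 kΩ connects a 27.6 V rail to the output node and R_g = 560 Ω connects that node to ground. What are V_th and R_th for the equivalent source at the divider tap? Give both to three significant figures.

V_th is the open-circuit tap voltage: 27.6 × 560/(3340 + 560) = 3.96 V.
With the supply zeroed, R_s and R_g appear in parallel from the tap: R_th = R_s‖R_g = (3340 × 560)/3900 = 480 Ω.

V_th = 3.96 V, R_th = 480 Ω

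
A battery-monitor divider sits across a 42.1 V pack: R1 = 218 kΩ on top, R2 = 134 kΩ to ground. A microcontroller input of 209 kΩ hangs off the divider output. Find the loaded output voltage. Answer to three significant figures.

V_out ≈ 11.5 V

The load sits in parallel with R2: R2‖R_L = (134 × 209) / (134 + 209) = 81.65 kΩ.
V_out = 42.1 × 81.65 / (218 + 81.65) = 42.1 × 81.65/299.7 = 11.5 V.
(Unloaded it would have been 16.0 V.)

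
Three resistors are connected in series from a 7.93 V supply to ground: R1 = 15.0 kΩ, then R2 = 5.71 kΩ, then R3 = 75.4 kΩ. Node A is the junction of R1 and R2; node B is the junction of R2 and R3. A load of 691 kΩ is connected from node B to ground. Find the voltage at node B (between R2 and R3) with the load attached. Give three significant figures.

At node B, R3 is in parallel with the load: R3‖R_L = 67.98 kΩ.
Below node A the resistance is R2 + (R3‖R_L) = 73.69 kΩ, so V_A = 7.93 × 73.69/88.69 = 6.589 V.
Then V_B = V_A × (R3‖R_L)/(R2 + R3‖R_L) = 6.589 × 67.98/73.69 = 6.08 V.

V ≈ 6.08 V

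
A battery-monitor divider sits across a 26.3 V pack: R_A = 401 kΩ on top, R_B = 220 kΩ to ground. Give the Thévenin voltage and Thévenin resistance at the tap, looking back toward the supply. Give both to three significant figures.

V_th = 9.32 V, R_th = 142 kΩ

V_th is the open-circuit tap voltage: 26.3 × 220/(401 + 220) = 9.32 V.
With the supply zeroed, R_A and R_B appear in parallel from the tap: R_th = R_A‖R_B = (401 × 220)/621.0 = 142 kΩ.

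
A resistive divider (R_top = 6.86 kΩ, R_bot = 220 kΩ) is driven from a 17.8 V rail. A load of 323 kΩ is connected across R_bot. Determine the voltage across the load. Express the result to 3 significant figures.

The load sits in parallel with R_bot: R_bot‖R_L = (220 × 323) / (220 + 323) = 130.9 kΩ.
V_out = 17.8 × 130.9 / (6.86 + 130.9) = 17.8 × 130.9/137.7 = 16.9 V.

V_out ≈ 16.9 V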